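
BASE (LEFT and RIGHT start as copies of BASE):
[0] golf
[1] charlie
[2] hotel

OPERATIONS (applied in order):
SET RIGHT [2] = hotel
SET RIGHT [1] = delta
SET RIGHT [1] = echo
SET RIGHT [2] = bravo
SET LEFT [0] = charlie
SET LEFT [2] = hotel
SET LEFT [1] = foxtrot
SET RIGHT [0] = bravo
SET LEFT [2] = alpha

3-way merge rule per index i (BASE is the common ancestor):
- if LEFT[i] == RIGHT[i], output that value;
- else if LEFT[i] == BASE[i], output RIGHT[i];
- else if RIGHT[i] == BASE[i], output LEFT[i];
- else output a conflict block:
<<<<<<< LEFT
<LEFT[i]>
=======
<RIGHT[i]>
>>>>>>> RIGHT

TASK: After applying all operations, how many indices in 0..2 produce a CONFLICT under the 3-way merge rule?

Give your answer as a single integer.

Final LEFT:  [charlie, foxtrot, alpha]
Final RIGHT: [bravo, echo, bravo]
i=0: BASE=golf L=charlie R=bravo all differ -> CONFLICT
i=1: BASE=charlie L=foxtrot R=echo all differ -> CONFLICT
i=2: BASE=hotel L=alpha R=bravo all differ -> CONFLICT
Conflict count: 3

Answer: 3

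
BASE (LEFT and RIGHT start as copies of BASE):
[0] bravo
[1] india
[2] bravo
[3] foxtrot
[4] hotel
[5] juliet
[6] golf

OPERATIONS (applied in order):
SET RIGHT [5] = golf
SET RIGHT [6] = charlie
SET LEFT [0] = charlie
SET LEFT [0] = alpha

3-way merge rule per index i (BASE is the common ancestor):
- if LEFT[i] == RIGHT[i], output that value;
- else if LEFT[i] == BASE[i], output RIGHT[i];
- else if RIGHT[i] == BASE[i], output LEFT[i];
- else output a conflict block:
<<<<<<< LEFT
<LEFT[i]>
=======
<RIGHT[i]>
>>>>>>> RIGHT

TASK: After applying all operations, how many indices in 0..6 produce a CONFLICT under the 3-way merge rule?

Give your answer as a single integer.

Answer: 0

Derivation:
Final LEFT:  [alpha, india, bravo, foxtrot, hotel, juliet, golf]
Final RIGHT: [bravo, india, bravo, foxtrot, hotel, golf, charlie]
i=0: L=alpha, R=bravo=BASE -> take LEFT -> alpha
i=1: L=india R=india -> agree -> india
i=2: L=bravo R=bravo -> agree -> bravo
i=3: L=foxtrot R=foxtrot -> agree -> foxtrot
i=4: L=hotel R=hotel -> agree -> hotel
i=5: L=juliet=BASE, R=golf -> take RIGHT -> golf
i=6: L=golf=BASE, R=charlie -> take RIGHT -> charlie
Conflict count: 0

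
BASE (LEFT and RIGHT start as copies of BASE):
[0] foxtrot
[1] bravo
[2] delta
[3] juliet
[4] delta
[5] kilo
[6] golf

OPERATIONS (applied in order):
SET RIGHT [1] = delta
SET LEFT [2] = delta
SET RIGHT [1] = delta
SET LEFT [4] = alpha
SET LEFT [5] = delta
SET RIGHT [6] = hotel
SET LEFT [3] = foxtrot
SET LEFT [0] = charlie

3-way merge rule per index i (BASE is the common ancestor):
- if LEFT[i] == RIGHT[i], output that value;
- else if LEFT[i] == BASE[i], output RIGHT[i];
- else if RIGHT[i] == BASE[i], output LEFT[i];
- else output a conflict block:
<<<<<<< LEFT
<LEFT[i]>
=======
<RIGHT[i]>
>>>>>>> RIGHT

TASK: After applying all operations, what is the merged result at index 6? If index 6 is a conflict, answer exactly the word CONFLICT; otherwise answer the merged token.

Answer: hotel

Derivation:
Final LEFT:  [charlie, bravo, delta, foxtrot, alpha, delta, golf]
Final RIGHT: [foxtrot, delta, delta, juliet, delta, kilo, hotel]
i=0: L=charlie, R=foxtrot=BASE -> take LEFT -> charlie
i=1: L=bravo=BASE, R=delta -> take RIGHT -> delta
i=2: L=delta R=delta -> agree -> delta
i=3: L=foxtrot, R=juliet=BASE -> take LEFT -> foxtrot
i=4: L=alpha, R=delta=BASE -> take LEFT -> alpha
i=5: L=delta, R=kilo=BASE -> take LEFT -> delta
i=6: L=golf=BASE, R=hotel -> take RIGHT -> hotel
Index 6 -> hotel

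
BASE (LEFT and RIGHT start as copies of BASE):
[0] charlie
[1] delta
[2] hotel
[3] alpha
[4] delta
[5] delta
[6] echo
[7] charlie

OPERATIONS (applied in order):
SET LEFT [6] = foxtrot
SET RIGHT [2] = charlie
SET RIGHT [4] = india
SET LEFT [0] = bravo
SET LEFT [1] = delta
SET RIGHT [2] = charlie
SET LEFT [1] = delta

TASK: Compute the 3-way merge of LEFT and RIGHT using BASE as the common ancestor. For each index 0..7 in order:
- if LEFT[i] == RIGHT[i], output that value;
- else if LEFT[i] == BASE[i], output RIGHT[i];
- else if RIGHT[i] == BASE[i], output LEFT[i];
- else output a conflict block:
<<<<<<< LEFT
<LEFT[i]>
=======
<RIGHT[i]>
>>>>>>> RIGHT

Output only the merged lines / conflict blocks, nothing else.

Answer: bravo
delta
charlie
alpha
india
delta
foxtrot
charlie

Derivation:
Final LEFT:  [bravo, delta, hotel, alpha, delta, delta, foxtrot, charlie]
Final RIGHT: [charlie, delta, charlie, alpha, india, delta, echo, charlie]
i=0: L=bravo, R=charlie=BASE -> take LEFT -> bravo
i=1: L=delta R=delta -> agree -> delta
i=2: L=hotel=BASE, R=charlie -> take RIGHT -> charlie
i=3: L=alpha R=alpha -> agree -> alpha
i=4: L=delta=BASE, R=india -> take RIGHT -> india
i=5: L=delta R=delta -> agree -> delta
i=6: L=foxtrot, R=echo=BASE -> take LEFT -> foxtrot
i=7: L=charlie R=charlie -> agree -> charlie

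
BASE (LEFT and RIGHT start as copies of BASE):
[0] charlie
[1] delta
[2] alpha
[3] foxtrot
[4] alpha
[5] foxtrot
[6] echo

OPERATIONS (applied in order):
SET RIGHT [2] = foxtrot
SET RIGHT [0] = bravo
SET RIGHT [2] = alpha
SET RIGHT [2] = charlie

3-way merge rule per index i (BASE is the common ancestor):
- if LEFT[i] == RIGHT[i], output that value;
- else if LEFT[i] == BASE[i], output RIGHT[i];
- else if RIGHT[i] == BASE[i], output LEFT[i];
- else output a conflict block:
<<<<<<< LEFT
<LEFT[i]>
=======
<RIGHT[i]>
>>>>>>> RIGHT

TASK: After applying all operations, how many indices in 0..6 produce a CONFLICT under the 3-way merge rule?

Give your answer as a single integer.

Answer: 0

Derivation:
Final LEFT:  [charlie, delta, alpha, foxtrot, alpha, foxtrot, echo]
Final RIGHT: [bravo, delta, charlie, foxtrot, alpha, foxtrot, echo]
i=0: L=charlie=BASE, R=bravo -> take RIGHT -> bravo
i=1: L=delta R=delta -> agree -> delta
i=2: L=alpha=BASE, R=charlie -> take RIGHT -> charlie
i=3: L=foxtrot R=foxtrot -> agree -> foxtrot
i=4: L=alpha R=alpha -> agree -> alpha
i=5: L=foxtrot R=foxtrot -> agree -> foxtrot
i=6: L=echo R=echo -> agree -> echo
Conflict count: 0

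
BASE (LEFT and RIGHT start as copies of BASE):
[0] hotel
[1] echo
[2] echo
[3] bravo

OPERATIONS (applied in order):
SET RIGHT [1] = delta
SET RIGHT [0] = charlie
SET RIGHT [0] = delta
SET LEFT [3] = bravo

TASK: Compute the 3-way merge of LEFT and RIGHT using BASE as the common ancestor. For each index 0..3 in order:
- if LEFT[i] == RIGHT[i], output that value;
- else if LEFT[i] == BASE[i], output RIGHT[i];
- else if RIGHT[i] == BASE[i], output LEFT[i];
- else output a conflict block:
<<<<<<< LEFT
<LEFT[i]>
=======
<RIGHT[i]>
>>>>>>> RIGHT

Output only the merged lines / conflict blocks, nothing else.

Final LEFT:  [hotel, echo, echo, bravo]
Final RIGHT: [delta, delta, echo, bravo]
i=0: L=hotel=BASE, R=delta -> take RIGHT -> delta
i=1: L=echo=BASE, R=delta -> take RIGHT -> delta
i=2: L=echo R=echo -> agree -> echo
i=3: L=bravo R=bravo -> agree -> bravo

Answer: delta
delta
echo
bravo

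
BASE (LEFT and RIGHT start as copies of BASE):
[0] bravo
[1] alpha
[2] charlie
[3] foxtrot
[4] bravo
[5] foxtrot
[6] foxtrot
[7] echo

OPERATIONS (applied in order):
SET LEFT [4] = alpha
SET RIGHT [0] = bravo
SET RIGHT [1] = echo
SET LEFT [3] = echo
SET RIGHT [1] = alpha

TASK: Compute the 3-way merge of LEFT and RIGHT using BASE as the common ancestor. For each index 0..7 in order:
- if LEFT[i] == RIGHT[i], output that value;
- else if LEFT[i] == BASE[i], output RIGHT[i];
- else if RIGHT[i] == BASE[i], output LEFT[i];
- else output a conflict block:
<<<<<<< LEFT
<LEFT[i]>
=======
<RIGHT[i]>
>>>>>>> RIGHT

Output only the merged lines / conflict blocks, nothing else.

Answer: bravo
alpha
charlie
echo
alpha
foxtrot
foxtrot
echo

Derivation:
Final LEFT:  [bravo, alpha, charlie, echo, alpha, foxtrot, foxtrot, echo]
Final RIGHT: [bravo, alpha, charlie, foxtrot, bravo, foxtrot, foxtrot, echo]
i=0: L=bravo R=bravo -> agree -> bravo
i=1: L=alpha R=alpha -> agree -> alpha
i=2: L=charlie R=charlie -> agree -> charlie
i=3: L=echo, R=foxtrot=BASE -> take LEFT -> echo
i=4: L=alpha, R=bravo=BASE -> take LEFT -> alpha
i=5: L=foxtrot R=foxtrot -> agree -> foxtrot
i=6: L=foxtrot R=foxtrot -> agree -> foxtrot
i=7: L=echo R=echo -> agree -> echo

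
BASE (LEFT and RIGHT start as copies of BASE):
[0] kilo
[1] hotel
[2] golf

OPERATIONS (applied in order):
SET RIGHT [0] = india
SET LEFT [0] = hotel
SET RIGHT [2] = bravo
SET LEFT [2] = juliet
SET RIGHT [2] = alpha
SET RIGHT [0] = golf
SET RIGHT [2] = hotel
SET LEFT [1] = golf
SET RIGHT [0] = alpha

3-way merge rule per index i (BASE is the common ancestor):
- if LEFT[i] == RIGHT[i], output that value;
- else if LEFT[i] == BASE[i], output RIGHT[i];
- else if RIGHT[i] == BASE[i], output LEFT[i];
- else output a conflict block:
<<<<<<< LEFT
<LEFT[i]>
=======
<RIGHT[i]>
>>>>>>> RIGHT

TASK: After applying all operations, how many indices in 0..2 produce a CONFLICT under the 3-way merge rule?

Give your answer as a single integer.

Final LEFT:  [hotel, golf, juliet]
Final RIGHT: [alpha, hotel, hotel]
i=0: BASE=kilo L=hotel R=alpha all differ -> CONFLICT
i=1: L=golf, R=hotel=BASE -> take LEFT -> golf
i=2: BASE=golf L=juliet R=hotel all differ -> CONFLICT
Conflict count: 2

Answer: 2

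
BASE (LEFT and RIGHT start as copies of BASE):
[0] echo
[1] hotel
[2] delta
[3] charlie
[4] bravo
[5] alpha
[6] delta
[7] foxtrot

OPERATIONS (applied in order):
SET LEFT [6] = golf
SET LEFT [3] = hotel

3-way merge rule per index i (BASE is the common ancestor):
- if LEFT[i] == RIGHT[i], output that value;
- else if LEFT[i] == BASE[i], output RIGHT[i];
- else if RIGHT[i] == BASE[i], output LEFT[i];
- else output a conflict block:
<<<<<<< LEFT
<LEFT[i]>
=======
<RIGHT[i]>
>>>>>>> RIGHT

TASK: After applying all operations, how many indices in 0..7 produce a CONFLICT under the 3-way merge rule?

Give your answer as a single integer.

Answer: 0

Derivation:
Final LEFT:  [echo, hotel, delta, hotel, bravo, alpha, golf, foxtrot]
Final RIGHT: [echo, hotel, delta, charlie, bravo, alpha, delta, foxtrot]
i=0: L=echo R=echo -> agree -> echo
i=1: L=hotel R=hotel -> agree -> hotel
i=2: L=delta R=delta -> agree -> delta
i=3: L=hotel, R=charlie=BASE -> take LEFT -> hotel
i=4: L=bravo R=bravo -> agree -> bravo
i=5: L=alpha R=alpha -> agree -> alpha
i=6: L=golf, R=delta=BASE -> take LEFT -> golf
i=7: L=foxtrot R=foxtrot -> agree -> foxtrot
Conflict count: 0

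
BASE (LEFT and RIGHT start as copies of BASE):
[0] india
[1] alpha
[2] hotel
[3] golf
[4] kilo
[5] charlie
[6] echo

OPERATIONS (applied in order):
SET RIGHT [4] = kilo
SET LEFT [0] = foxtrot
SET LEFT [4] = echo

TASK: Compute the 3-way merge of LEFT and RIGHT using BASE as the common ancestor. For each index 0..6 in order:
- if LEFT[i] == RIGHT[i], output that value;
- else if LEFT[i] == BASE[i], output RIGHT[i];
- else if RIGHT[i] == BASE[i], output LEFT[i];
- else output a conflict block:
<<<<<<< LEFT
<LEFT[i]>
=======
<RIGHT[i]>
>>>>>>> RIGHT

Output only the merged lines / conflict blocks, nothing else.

Answer: foxtrot
alpha
hotel
golf
echo
charlie
echo

Derivation:
Final LEFT:  [foxtrot, alpha, hotel, golf, echo, charlie, echo]
Final RIGHT: [india, alpha, hotel, golf, kilo, charlie, echo]
i=0: L=foxtrot, R=india=BASE -> take LEFT -> foxtrot
i=1: L=alpha R=alpha -> agree -> alpha
i=2: L=hotel R=hotel -> agree -> hotel
i=3: L=golf R=golf -> agree -> golf
i=4: L=echo, R=kilo=BASE -> take LEFT -> echo
i=5: L=charlie R=charlie -> agree -> charlie
i=6: L=echo R=echo -> agree -> echo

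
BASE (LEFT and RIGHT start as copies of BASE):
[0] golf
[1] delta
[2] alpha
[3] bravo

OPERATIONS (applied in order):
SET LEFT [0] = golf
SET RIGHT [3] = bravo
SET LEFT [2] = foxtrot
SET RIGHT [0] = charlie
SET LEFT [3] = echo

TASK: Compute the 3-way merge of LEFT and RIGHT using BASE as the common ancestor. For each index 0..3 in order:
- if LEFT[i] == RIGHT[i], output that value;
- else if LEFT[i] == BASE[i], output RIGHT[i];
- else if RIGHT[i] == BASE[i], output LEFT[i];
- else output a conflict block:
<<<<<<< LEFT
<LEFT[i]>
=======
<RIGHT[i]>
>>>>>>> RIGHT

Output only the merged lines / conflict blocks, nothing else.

Answer: charlie
delta
foxtrot
echo

Derivation:
Final LEFT:  [golf, delta, foxtrot, echo]
Final RIGHT: [charlie, delta, alpha, bravo]
i=0: L=golf=BASE, R=charlie -> take RIGHT -> charlie
i=1: L=delta R=delta -> agree -> delta
i=2: L=foxtrot, R=alpha=BASE -> take LEFT -> foxtrot
i=3: L=echo, R=bravo=BASE -> take LEFT -> echo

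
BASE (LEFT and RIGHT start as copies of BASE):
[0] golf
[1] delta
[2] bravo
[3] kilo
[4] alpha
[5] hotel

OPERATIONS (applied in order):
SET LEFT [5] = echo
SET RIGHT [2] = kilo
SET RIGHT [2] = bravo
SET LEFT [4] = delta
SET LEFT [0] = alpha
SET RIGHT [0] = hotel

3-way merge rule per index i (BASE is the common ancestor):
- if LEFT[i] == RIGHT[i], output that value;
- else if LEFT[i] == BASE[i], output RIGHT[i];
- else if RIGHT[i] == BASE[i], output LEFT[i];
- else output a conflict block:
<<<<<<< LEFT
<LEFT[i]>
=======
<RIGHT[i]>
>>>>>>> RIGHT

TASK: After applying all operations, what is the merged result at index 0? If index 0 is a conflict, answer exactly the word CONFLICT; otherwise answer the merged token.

Answer: CONFLICT

Derivation:
Final LEFT:  [alpha, delta, bravo, kilo, delta, echo]
Final RIGHT: [hotel, delta, bravo, kilo, alpha, hotel]
i=0: BASE=golf L=alpha R=hotel all differ -> CONFLICT
i=1: L=delta R=delta -> agree -> delta
i=2: L=bravo R=bravo -> agree -> bravo
i=3: L=kilo R=kilo -> agree -> kilo
i=4: L=delta, R=alpha=BASE -> take LEFT -> delta
i=5: L=echo, R=hotel=BASE -> take LEFT -> echo
Index 0 -> CONFLICT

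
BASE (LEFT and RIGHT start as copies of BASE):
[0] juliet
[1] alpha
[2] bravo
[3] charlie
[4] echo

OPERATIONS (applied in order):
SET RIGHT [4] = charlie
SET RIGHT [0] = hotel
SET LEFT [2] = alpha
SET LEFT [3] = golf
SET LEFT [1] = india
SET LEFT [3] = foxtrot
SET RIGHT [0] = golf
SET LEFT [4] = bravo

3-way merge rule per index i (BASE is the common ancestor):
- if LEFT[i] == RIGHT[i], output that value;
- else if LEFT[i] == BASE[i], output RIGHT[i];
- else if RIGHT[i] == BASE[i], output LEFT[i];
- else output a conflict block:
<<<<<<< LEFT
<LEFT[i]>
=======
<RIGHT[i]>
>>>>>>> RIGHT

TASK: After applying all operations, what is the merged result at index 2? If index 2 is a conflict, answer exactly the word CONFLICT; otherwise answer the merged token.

Answer: alpha

Derivation:
Final LEFT:  [juliet, india, alpha, foxtrot, bravo]
Final RIGHT: [golf, alpha, bravo, charlie, charlie]
i=0: L=juliet=BASE, R=golf -> take RIGHT -> golf
i=1: L=india, R=alpha=BASE -> take LEFT -> india
i=2: L=alpha, R=bravo=BASE -> take LEFT -> alpha
i=3: L=foxtrot, R=charlie=BASE -> take LEFT -> foxtrot
i=4: BASE=echo L=bravo R=charlie all differ -> CONFLICT
Index 2 -> alpha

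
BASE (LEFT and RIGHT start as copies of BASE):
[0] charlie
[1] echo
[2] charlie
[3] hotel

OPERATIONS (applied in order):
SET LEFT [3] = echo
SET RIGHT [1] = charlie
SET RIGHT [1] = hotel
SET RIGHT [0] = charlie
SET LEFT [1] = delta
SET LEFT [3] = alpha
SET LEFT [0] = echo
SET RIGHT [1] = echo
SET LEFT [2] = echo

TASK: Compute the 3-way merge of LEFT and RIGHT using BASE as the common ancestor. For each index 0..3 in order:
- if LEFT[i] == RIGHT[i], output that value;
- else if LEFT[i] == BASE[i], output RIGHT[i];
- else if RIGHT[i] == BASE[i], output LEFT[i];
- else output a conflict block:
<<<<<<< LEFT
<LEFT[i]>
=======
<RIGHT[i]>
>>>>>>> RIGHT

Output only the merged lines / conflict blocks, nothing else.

Answer: echo
delta
echo
alpha

Derivation:
Final LEFT:  [echo, delta, echo, alpha]
Final RIGHT: [charlie, echo, charlie, hotel]
i=0: L=echo, R=charlie=BASE -> take LEFT -> echo
i=1: L=delta, R=echo=BASE -> take LEFT -> delta
i=2: L=echo, R=charlie=BASE -> take LEFT -> echo
i=3: L=alpha, R=hotel=BASE -> take LEFT -> alpha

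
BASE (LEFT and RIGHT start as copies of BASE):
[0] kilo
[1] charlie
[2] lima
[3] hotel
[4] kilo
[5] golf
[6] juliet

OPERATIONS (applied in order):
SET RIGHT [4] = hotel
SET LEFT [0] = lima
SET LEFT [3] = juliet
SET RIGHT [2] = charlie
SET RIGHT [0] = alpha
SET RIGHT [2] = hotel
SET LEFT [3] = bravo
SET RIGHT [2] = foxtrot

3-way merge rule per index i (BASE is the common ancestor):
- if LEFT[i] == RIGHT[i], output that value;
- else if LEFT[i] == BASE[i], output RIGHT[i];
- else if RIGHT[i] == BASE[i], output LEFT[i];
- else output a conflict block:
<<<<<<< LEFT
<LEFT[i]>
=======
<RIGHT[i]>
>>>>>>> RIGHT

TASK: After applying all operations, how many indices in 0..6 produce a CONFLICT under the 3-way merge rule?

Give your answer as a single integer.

Final LEFT:  [lima, charlie, lima, bravo, kilo, golf, juliet]
Final RIGHT: [alpha, charlie, foxtrot, hotel, hotel, golf, juliet]
i=0: BASE=kilo L=lima R=alpha all differ -> CONFLICT
i=1: L=charlie R=charlie -> agree -> charlie
i=2: L=lima=BASE, R=foxtrot -> take RIGHT -> foxtrot
i=3: L=bravo, R=hotel=BASE -> take LEFT -> bravo
i=4: L=kilo=BASE, R=hotel -> take RIGHT -> hotel
i=5: L=golf R=golf -> agree -> golf
i=6: L=juliet R=juliet -> agree -> juliet
Conflict count: 1

Answer: 1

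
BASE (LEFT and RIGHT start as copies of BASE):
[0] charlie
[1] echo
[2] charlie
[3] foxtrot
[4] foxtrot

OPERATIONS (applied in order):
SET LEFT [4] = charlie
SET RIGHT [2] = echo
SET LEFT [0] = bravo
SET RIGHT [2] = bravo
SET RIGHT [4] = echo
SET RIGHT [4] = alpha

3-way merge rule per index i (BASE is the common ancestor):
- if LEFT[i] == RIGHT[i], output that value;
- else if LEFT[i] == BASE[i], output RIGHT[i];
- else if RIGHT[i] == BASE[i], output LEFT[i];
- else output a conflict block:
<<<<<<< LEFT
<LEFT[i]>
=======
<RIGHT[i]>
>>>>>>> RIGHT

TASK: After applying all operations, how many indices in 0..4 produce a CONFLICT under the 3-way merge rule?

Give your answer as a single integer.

Answer: 1

Derivation:
Final LEFT:  [bravo, echo, charlie, foxtrot, charlie]
Final RIGHT: [charlie, echo, bravo, foxtrot, alpha]
i=0: L=bravo, R=charlie=BASE -> take LEFT -> bravo
i=1: L=echo R=echo -> agree -> echo
i=2: L=charlie=BASE, R=bravo -> take RIGHT -> bravo
i=3: L=foxtrot R=foxtrot -> agree -> foxtrot
i=4: BASE=foxtrot L=charlie R=alpha all differ -> CONFLICT
Conflict count: 1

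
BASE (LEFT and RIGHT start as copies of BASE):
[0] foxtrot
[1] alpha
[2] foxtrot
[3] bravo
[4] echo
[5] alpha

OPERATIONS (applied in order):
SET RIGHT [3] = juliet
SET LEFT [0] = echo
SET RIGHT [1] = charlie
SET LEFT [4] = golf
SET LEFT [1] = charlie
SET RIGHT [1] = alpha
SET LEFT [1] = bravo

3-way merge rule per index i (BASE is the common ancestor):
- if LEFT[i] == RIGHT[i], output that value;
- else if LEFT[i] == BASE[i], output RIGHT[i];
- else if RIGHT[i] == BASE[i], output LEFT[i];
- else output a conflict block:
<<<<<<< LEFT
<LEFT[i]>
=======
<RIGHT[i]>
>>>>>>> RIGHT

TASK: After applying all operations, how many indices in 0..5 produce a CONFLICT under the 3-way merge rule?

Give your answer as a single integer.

Final LEFT:  [echo, bravo, foxtrot, bravo, golf, alpha]
Final RIGHT: [foxtrot, alpha, foxtrot, juliet, echo, alpha]
i=0: L=echo, R=foxtrot=BASE -> take LEFT -> echo
i=1: L=bravo, R=alpha=BASE -> take LEFT -> bravo
i=2: L=foxtrot R=foxtrot -> agree -> foxtrot
i=3: L=bravo=BASE, R=juliet -> take RIGHT -> juliet
i=4: L=golf, R=echo=BASE -> take LEFT -> golf
i=5: L=alpha R=alpha -> agree -> alpha
Conflict count: 0

Answer: 0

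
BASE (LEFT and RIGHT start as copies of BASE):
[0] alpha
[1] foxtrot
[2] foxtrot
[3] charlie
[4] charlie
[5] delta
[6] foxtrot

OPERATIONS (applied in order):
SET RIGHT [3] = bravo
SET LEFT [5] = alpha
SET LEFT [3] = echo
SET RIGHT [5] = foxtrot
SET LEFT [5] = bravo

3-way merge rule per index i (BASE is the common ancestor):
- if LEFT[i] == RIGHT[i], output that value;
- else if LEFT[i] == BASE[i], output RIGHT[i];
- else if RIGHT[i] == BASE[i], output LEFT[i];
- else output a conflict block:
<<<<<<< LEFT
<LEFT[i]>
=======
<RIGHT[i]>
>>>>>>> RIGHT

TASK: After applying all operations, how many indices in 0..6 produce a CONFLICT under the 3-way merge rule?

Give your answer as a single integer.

Final LEFT:  [alpha, foxtrot, foxtrot, echo, charlie, bravo, foxtrot]
Final RIGHT: [alpha, foxtrot, foxtrot, bravo, charlie, foxtrot, foxtrot]
i=0: L=alpha R=alpha -> agree -> alpha
i=1: L=foxtrot R=foxtrot -> agree -> foxtrot
i=2: L=foxtrot R=foxtrot -> agree -> foxtrot
i=3: BASE=charlie L=echo R=bravo all differ -> CONFLICT
i=4: L=charlie R=charlie -> agree -> charlie
i=5: BASE=delta L=bravo R=foxtrot all differ -> CONFLICT
i=6: L=foxtrot R=foxtrot -> agree -> foxtrot
Conflict count: 2

Answer: 2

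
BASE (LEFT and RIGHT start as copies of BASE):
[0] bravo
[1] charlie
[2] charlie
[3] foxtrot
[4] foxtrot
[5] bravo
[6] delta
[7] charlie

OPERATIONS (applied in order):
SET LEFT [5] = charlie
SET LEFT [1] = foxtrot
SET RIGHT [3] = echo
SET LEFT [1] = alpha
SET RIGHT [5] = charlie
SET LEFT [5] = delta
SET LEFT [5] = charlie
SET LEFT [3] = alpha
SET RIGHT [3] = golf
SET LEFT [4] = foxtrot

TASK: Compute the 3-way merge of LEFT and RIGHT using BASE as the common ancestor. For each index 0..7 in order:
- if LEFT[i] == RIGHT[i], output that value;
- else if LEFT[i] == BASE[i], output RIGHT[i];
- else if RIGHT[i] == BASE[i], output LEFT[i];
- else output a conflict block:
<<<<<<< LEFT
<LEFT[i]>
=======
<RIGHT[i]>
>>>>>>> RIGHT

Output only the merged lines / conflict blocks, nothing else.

Answer: bravo
alpha
charlie
<<<<<<< LEFT
alpha
=======
golf
>>>>>>> RIGHT
foxtrot
charlie
delta
charlie

Derivation:
Final LEFT:  [bravo, alpha, charlie, alpha, foxtrot, charlie, delta, charlie]
Final RIGHT: [bravo, charlie, charlie, golf, foxtrot, charlie, delta, charlie]
i=0: L=bravo R=bravo -> agree -> bravo
i=1: L=alpha, R=charlie=BASE -> take LEFT -> alpha
i=2: L=charlie R=charlie -> agree -> charlie
i=3: BASE=foxtrot L=alpha R=golf all differ -> CONFLICT
i=4: L=foxtrot R=foxtrot -> agree -> foxtrot
i=5: L=charlie R=charlie -> agree -> charlie
i=6: L=delta R=delta -> agree -> delta
i=7: L=charlie R=charlie -> agree -> charlie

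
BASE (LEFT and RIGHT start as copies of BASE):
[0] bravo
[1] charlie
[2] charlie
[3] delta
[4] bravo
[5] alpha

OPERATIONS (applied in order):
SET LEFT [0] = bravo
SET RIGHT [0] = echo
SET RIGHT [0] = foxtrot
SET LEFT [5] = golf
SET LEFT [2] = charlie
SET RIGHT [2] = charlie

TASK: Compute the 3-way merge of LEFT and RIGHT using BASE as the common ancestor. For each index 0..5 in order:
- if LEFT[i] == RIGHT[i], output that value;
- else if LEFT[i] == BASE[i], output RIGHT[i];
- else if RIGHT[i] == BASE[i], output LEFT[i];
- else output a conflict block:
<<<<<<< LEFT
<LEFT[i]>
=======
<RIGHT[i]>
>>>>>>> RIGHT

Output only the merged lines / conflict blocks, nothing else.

Answer: foxtrot
charlie
charlie
delta
bravo
golf

Derivation:
Final LEFT:  [bravo, charlie, charlie, delta, bravo, golf]
Final RIGHT: [foxtrot, charlie, charlie, delta, bravo, alpha]
i=0: L=bravo=BASE, R=foxtrot -> take RIGHT -> foxtrot
i=1: L=charlie R=charlie -> agree -> charlie
i=2: L=charlie R=charlie -> agree -> charlie
i=3: L=delta R=delta -> agree -> delta
i=4: L=bravo R=bravo -> agree -> bravo
i=5: L=golf, R=alpha=BASE -> take LEFT -> golf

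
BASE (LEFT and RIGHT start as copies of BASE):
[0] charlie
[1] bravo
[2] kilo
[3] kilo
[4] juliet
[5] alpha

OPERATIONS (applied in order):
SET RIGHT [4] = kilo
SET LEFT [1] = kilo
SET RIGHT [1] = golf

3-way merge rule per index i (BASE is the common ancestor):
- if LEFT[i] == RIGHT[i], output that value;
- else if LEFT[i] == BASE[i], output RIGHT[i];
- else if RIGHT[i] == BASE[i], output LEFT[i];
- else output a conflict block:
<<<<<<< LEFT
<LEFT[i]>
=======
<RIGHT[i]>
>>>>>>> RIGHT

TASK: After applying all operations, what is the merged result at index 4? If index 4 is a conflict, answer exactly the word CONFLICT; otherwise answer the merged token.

Answer: kilo

Derivation:
Final LEFT:  [charlie, kilo, kilo, kilo, juliet, alpha]
Final RIGHT: [charlie, golf, kilo, kilo, kilo, alpha]
i=0: L=charlie R=charlie -> agree -> charlie
i=1: BASE=bravo L=kilo R=golf all differ -> CONFLICT
i=2: L=kilo R=kilo -> agree -> kilo
i=3: L=kilo R=kilo -> agree -> kilo
i=4: L=juliet=BASE, R=kilo -> take RIGHT -> kilo
i=5: L=alpha R=alpha -> agree -> alpha
Index 4 -> kilo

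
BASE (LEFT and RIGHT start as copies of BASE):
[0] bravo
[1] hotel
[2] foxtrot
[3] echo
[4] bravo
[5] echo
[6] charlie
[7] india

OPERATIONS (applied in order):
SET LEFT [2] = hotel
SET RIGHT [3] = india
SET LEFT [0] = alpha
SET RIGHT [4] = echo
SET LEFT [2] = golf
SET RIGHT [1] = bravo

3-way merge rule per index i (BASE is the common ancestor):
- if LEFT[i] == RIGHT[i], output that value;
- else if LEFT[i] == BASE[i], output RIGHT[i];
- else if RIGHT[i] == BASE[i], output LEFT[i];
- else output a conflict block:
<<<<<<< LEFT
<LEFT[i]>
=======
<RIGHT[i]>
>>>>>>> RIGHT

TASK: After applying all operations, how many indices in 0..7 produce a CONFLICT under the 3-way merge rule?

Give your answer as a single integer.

Final LEFT:  [alpha, hotel, golf, echo, bravo, echo, charlie, india]
Final RIGHT: [bravo, bravo, foxtrot, india, echo, echo, charlie, india]
i=0: L=alpha, R=bravo=BASE -> take LEFT -> alpha
i=1: L=hotel=BASE, R=bravo -> take RIGHT -> bravo
i=2: L=golf, R=foxtrot=BASE -> take LEFT -> golf
i=3: L=echo=BASE, R=india -> take RIGHT -> india
i=4: L=bravo=BASE, R=echo -> take RIGHT -> echo
i=5: L=echo R=echo -> agree -> echo
i=6: L=charlie R=charlie -> agree -> charlie
i=7: L=india R=india -> agree -> india
Conflict count: 0

Answer: 0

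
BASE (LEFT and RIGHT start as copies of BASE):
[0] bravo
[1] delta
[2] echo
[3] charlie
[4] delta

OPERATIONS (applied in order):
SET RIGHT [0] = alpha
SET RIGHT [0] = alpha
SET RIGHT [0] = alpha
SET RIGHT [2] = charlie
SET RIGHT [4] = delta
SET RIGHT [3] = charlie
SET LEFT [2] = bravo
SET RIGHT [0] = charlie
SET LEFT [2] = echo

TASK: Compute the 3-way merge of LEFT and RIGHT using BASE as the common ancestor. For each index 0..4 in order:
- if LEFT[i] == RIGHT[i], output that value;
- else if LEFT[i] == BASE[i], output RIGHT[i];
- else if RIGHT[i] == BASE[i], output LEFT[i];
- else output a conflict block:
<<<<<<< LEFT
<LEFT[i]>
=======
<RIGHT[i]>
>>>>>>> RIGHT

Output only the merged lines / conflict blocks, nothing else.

Answer: charlie
delta
charlie
charlie
delta

Derivation:
Final LEFT:  [bravo, delta, echo, charlie, delta]
Final RIGHT: [charlie, delta, charlie, charlie, delta]
i=0: L=bravo=BASE, R=charlie -> take RIGHT -> charlie
i=1: L=delta R=delta -> agree -> delta
i=2: L=echo=BASE, R=charlie -> take RIGHT -> charlie
i=3: L=charlie R=charlie -> agree -> charlie
i=4: L=delta R=delta -> agree -> delta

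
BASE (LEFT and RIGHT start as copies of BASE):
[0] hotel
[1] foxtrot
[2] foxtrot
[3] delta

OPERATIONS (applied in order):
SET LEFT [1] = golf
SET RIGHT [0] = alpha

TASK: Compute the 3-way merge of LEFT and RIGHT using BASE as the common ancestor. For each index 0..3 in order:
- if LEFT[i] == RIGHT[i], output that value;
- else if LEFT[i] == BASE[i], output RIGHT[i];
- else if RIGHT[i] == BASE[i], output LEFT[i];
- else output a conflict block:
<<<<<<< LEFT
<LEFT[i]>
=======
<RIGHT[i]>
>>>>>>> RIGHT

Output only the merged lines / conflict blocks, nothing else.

Final LEFT:  [hotel, golf, foxtrot, delta]
Final RIGHT: [alpha, foxtrot, foxtrot, delta]
i=0: L=hotel=BASE, R=alpha -> take RIGHT -> alpha
i=1: L=golf, R=foxtrot=BASE -> take LEFT -> golf
i=2: L=foxtrot R=foxtrot -> agree -> foxtrot
i=3: L=delta R=delta -> agree -> delta

Answer: alpha
golf
foxtrot
delta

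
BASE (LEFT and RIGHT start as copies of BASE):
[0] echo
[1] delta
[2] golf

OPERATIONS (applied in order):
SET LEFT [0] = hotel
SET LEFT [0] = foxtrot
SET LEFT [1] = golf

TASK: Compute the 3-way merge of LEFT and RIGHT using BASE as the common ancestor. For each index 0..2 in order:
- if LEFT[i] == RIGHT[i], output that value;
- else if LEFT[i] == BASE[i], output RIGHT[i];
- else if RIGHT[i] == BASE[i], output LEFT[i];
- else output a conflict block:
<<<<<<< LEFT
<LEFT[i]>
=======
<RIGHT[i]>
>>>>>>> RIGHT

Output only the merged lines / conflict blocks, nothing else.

Answer: foxtrot
golf
golf

Derivation:
Final LEFT:  [foxtrot, golf, golf]
Final RIGHT: [echo, delta, golf]
i=0: L=foxtrot, R=echo=BASE -> take LEFT -> foxtrot
i=1: L=golf, R=delta=BASE -> take LEFT -> golf
i=2: L=golf R=golf -> agree -> golf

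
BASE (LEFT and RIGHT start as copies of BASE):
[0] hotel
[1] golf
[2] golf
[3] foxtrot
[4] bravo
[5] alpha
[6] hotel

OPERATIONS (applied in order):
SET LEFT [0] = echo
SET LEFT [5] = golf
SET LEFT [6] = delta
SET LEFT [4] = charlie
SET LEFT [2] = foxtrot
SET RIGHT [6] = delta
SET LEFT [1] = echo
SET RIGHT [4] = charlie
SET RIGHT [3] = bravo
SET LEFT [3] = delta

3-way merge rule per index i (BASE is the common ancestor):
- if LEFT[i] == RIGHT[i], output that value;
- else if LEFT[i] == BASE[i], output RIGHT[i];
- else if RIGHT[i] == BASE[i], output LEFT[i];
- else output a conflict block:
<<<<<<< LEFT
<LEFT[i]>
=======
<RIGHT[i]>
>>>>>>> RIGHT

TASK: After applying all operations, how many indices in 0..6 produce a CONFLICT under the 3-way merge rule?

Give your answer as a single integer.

Final LEFT:  [echo, echo, foxtrot, delta, charlie, golf, delta]
Final RIGHT: [hotel, golf, golf, bravo, charlie, alpha, delta]
i=0: L=echo, R=hotel=BASE -> take LEFT -> echo
i=1: L=echo, R=golf=BASE -> take LEFT -> echo
i=2: L=foxtrot, R=golf=BASE -> take LEFT -> foxtrot
i=3: BASE=foxtrot L=delta R=bravo all differ -> CONFLICT
i=4: L=charlie R=charlie -> agree -> charlie
i=5: L=golf, R=alpha=BASE -> take LEFT -> golf
i=6: L=delta R=delta -> agree -> delta
Conflict count: 1

Answer: 1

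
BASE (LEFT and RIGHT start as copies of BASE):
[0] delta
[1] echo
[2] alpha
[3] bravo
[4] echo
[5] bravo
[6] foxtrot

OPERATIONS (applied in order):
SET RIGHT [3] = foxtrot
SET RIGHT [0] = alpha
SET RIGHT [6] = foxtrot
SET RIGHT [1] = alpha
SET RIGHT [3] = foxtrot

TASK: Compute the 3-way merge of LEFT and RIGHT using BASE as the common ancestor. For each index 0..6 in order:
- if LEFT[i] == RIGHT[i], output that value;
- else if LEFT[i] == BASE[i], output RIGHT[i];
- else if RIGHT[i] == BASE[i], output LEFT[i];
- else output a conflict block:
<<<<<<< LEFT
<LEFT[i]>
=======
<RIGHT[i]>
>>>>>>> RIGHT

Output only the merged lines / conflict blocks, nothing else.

Final LEFT:  [delta, echo, alpha, bravo, echo, bravo, foxtrot]
Final RIGHT: [alpha, alpha, alpha, foxtrot, echo, bravo, foxtrot]
i=0: L=delta=BASE, R=alpha -> take RIGHT -> alpha
i=1: L=echo=BASE, R=alpha -> take RIGHT -> alpha
i=2: L=alpha R=alpha -> agree -> alpha
i=3: L=bravo=BASE, R=foxtrot -> take RIGHT -> foxtrot
i=4: L=echo R=echo -> agree -> echo
i=5: L=bravo R=bravo -> agree -> bravo
i=6: L=foxtrot R=foxtrot -> agree -> foxtrot

Answer: alpha
alpha
alpha
foxtrot
echo
bravo
foxtrot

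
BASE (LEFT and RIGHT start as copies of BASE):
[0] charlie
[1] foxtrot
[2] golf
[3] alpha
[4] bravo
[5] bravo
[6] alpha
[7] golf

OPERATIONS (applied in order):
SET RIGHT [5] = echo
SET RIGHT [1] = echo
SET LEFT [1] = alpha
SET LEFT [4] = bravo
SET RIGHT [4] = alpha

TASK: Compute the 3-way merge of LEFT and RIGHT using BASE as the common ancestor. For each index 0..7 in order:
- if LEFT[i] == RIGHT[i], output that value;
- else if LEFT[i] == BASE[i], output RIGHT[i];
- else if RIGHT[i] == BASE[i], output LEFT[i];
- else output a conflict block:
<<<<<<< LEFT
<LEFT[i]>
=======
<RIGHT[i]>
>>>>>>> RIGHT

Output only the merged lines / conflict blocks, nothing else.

Answer: charlie
<<<<<<< LEFT
alpha
=======
echo
>>>>>>> RIGHT
golf
alpha
alpha
echo
alpha
golf

Derivation:
Final LEFT:  [charlie, alpha, golf, alpha, bravo, bravo, alpha, golf]
Final RIGHT: [charlie, echo, golf, alpha, alpha, echo, alpha, golf]
i=0: L=charlie R=charlie -> agree -> charlie
i=1: BASE=foxtrot L=alpha R=echo all differ -> CONFLICT
i=2: L=golf R=golf -> agree -> golf
i=3: L=alpha R=alpha -> agree -> alpha
i=4: L=bravo=BASE, R=alpha -> take RIGHT -> alpha
i=5: L=bravo=BASE, R=echo -> take RIGHT -> echo
i=6: L=alpha R=alpha -> agree -> alpha
i=7: L=golf R=golf -> agree -> golf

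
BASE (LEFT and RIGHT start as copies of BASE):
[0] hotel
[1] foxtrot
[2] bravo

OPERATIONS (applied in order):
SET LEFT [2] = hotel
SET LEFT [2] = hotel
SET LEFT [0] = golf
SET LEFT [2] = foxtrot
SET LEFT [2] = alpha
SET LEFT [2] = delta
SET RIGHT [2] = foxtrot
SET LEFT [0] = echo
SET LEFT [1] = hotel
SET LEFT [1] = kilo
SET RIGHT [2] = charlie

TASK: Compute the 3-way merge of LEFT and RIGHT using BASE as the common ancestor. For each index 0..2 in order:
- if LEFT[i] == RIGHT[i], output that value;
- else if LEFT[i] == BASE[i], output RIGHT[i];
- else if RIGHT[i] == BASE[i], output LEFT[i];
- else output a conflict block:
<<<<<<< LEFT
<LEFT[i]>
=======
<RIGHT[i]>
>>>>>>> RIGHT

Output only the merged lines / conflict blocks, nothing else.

Answer: echo
kilo
<<<<<<< LEFT
delta
=======
charlie
>>>>>>> RIGHT

Derivation:
Final LEFT:  [echo, kilo, delta]
Final RIGHT: [hotel, foxtrot, charlie]
i=0: L=echo, R=hotel=BASE -> take LEFT -> echo
i=1: L=kilo, R=foxtrot=BASE -> take LEFT -> kilo
i=2: BASE=bravo L=delta R=charlie all differ -> CONFLICT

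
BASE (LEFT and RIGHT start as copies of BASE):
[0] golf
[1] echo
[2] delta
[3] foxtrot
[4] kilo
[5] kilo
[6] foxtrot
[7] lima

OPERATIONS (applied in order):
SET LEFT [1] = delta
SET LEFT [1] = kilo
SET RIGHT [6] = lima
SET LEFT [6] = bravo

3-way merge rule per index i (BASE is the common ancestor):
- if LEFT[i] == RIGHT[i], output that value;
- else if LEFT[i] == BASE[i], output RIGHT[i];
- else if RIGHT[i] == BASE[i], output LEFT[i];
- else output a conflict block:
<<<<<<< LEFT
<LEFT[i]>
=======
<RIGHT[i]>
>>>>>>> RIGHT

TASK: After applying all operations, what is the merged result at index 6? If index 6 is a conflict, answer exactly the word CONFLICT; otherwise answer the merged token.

Answer: CONFLICT

Derivation:
Final LEFT:  [golf, kilo, delta, foxtrot, kilo, kilo, bravo, lima]
Final RIGHT: [golf, echo, delta, foxtrot, kilo, kilo, lima, lima]
i=0: L=golf R=golf -> agree -> golf
i=1: L=kilo, R=echo=BASE -> take LEFT -> kilo
i=2: L=delta R=delta -> agree -> delta
i=3: L=foxtrot R=foxtrot -> agree -> foxtrot
i=4: L=kilo R=kilo -> agree -> kilo
i=5: L=kilo R=kilo -> agree -> kilo
i=6: BASE=foxtrot L=bravo R=lima all differ -> CONFLICT
i=7: L=lima R=lima -> agree -> lima
Index 6 -> CONFLICT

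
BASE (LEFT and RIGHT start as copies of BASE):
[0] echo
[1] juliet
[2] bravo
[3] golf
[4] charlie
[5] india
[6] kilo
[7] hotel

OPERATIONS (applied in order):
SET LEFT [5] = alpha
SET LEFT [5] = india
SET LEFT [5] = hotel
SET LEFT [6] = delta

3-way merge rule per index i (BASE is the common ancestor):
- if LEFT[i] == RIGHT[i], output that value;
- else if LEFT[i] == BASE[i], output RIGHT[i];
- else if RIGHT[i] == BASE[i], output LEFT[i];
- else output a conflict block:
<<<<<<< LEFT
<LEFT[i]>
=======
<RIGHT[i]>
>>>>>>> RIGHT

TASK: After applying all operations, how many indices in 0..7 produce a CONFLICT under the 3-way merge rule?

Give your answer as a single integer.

Answer: 0

Derivation:
Final LEFT:  [echo, juliet, bravo, golf, charlie, hotel, delta, hotel]
Final RIGHT: [echo, juliet, bravo, golf, charlie, india, kilo, hotel]
i=0: L=echo R=echo -> agree -> echo
i=1: L=juliet R=juliet -> agree -> juliet
i=2: L=bravo R=bravo -> agree -> bravo
i=3: L=golf R=golf -> agree -> golf
i=4: L=charlie R=charlie -> agree -> charlie
i=5: L=hotel, R=india=BASE -> take LEFT -> hotel
i=6: L=delta, R=kilo=BASE -> take LEFT -> delta
i=7: L=hotel R=hotel -> agree -> hotel
Conflict count: 0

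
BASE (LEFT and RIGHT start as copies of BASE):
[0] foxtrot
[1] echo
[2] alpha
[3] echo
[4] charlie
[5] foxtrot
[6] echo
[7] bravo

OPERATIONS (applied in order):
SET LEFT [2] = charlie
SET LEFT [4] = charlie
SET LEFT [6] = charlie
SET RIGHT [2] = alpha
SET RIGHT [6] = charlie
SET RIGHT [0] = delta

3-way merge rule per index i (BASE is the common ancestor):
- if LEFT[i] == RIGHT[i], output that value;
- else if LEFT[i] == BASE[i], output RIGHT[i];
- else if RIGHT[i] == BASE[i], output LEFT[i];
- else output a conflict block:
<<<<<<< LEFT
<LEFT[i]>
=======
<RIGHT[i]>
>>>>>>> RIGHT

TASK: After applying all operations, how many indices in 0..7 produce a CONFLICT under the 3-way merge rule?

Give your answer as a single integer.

Final LEFT:  [foxtrot, echo, charlie, echo, charlie, foxtrot, charlie, bravo]
Final RIGHT: [delta, echo, alpha, echo, charlie, foxtrot, charlie, bravo]
i=0: L=foxtrot=BASE, R=delta -> take RIGHT -> delta
i=1: L=echo R=echo -> agree -> echo
i=2: L=charlie, R=alpha=BASE -> take LEFT -> charlie
i=3: L=echo R=echo -> agree -> echo
i=4: L=charlie R=charlie -> agree -> charlie
i=5: L=foxtrot R=foxtrot -> agree -> foxtrot
i=6: L=charlie R=charlie -> agree -> charlie
i=7: L=bravo R=bravo -> agree -> bravo
Conflict count: 0

Answer: 0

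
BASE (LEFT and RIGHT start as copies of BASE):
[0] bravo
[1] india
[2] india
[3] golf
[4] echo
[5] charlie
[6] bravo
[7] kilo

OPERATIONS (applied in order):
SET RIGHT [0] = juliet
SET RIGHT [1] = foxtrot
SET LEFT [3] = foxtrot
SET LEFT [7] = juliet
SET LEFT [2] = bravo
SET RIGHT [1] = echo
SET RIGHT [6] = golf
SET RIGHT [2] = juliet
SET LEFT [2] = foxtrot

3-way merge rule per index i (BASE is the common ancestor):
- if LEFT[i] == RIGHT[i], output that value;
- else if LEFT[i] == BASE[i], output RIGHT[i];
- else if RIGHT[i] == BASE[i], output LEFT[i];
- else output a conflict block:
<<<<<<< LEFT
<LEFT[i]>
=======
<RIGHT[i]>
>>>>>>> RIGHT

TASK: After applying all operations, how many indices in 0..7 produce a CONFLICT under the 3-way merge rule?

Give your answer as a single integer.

Answer: 1

Derivation:
Final LEFT:  [bravo, india, foxtrot, foxtrot, echo, charlie, bravo, juliet]
Final RIGHT: [juliet, echo, juliet, golf, echo, charlie, golf, kilo]
i=0: L=bravo=BASE, R=juliet -> take RIGHT -> juliet
i=1: L=india=BASE, R=echo -> take RIGHT -> echo
i=2: BASE=india L=foxtrot R=juliet all differ -> CONFLICT
i=3: L=foxtrot, R=golf=BASE -> take LEFT -> foxtrot
i=4: L=echo R=echo -> agree -> echo
i=5: L=charlie R=charlie -> agree -> charlie
i=6: L=bravo=BASE, R=golf -> take RIGHT -> golf
i=7: L=juliet, R=kilo=BASE -> take LEFT -> juliet
Conflict count: 1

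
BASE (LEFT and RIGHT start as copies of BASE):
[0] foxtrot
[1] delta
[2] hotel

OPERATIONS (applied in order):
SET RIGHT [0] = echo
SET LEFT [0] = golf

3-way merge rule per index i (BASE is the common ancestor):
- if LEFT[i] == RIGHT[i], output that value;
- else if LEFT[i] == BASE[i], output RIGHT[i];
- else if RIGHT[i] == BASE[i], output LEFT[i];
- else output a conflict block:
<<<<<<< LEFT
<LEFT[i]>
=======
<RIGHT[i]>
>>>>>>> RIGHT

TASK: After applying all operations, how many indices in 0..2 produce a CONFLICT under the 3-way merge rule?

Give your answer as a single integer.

Answer: 1

Derivation:
Final LEFT:  [golf, delta, hotel]
Final RIGHT: [echo, delta, hotel]
i=0: BASE=foxtrot L=golf R=echo all differ -> CONFLICT
i=1: L=delta R=delta -> agree -> delta
i=2: L=hotel R=hotel -> agree -> hotel
Conflict count: 1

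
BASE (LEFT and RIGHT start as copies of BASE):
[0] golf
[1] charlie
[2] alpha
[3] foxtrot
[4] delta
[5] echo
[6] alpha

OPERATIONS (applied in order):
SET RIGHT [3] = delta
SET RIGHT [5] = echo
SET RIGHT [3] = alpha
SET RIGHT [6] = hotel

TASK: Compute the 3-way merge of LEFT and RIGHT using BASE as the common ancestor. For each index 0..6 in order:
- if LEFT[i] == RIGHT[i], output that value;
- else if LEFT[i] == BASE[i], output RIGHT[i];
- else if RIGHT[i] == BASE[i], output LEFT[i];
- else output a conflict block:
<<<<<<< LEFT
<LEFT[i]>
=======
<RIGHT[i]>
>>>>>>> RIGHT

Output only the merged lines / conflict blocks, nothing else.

Answer: golf
charlie
alpha
alpha
delta
echo
hotel

Derivation:
Final LEFT:  [golf, charlie, alpha, foxtrot, delta, echo, alpha]
Final RIGHT: [golf, charlie, alpha, alpha, delta, echo, hotel]
i=0: L=golf R=golf -> agree -> golf
i=1: L=charlie R=charlie -> agree -> charlie
i=2: L=alpha R=alpha -> agree -> alpha
i=3: L=foxtrot=BASE, R=alpha -> take RIGHT -> alpha
i=4: L=delta R=delta -> agree -> delta
i=5: L=echo R=echo -> agree -> echo
i=6: L=alpha=BASE, R=hotel -> take RIGHT -> hotel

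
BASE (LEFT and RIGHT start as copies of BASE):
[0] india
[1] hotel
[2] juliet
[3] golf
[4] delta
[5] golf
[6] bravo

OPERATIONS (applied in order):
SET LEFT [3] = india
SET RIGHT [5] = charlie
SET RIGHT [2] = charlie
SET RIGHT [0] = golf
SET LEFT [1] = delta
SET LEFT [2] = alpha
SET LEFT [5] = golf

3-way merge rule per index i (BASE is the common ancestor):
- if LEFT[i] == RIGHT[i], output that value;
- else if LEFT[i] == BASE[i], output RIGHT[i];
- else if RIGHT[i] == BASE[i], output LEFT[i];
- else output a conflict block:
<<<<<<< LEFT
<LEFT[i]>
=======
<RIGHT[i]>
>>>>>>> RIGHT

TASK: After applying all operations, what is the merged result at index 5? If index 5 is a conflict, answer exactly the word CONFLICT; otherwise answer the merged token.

Answer: charlie

Derivation:
Final LEFT:  [india, delta, alpha, india, delta, golf, bravo]
Final RIGHT: [golf, hotel, charlie, golf, delta, charlie, bravo]
i=0: L=india=BASE, R=golf -> take RIGHT -> golf
i=1: L=delta, R=hotel=BASE -> take LEFT -> delta
i=2: BASE=juliet L=alpha R=charlie all differ -> CONFLICT
i=3: L=india, R=golf=BASE -> take LEFT -> india
i=4: L=delta R=delta -> agree -> delta
i=5: L=golf=BASE, R=charlie -> take RIGHT -> charlie
i=6: L=bravo R=bravo -> agree -> bravo
Index 5 -> charlie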